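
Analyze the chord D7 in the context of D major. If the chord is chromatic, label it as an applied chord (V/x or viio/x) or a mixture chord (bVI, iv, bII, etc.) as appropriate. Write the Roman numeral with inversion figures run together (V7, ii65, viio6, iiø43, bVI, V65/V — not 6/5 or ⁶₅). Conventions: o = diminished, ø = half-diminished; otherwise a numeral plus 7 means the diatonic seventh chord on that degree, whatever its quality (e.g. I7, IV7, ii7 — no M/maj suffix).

Stacked in thirds the chord is D-F#-A-C: a dominant seventh chord on D.
D is not a diatonic chord root with this quality in D major, but it lies a perfect fifth above G (IV), so the chord functions as an applied dominant of IV.

V7/IV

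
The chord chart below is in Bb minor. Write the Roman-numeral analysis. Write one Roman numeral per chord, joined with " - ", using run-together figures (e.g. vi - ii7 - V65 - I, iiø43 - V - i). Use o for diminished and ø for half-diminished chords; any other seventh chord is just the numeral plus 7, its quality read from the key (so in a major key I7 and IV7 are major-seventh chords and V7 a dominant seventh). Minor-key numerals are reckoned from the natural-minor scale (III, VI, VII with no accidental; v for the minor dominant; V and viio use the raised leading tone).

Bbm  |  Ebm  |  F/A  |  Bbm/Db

i - iv - V6 - i6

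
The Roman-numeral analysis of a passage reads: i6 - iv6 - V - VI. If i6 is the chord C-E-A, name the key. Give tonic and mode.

The chord Am/C is a minor triad rooted on A; its label is i6.
If A is scale degree 1 and the mode makes that degree carry a minor triad, the tonic is A and the mode is minor.

A minor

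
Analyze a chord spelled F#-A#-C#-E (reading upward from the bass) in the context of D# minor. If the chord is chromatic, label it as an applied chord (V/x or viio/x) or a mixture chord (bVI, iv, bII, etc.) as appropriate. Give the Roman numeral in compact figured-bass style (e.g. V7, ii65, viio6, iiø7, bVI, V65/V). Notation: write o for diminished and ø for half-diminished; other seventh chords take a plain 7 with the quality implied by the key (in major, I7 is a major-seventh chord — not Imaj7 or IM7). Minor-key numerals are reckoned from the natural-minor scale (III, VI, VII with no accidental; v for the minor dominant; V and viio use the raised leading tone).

The pitches F#-A#-C#-E form a dominant seventh chord rooted on F#.
F# is not a diatonic chord root with this quality in D# minor, but it lies a perfect fifth above B (VI), so the chord functions as an applied dominant of VI.

V7/VI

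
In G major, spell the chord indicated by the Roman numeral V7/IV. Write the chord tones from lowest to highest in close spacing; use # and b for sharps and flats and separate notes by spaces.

V7/IV is a secondary dominant — the dominant seventh of IV. IV in G major is C, so the applied chord's root is G, a perfect fifth above.
Building a dominant seventh chord on G gives G-B-D-F.

G B D F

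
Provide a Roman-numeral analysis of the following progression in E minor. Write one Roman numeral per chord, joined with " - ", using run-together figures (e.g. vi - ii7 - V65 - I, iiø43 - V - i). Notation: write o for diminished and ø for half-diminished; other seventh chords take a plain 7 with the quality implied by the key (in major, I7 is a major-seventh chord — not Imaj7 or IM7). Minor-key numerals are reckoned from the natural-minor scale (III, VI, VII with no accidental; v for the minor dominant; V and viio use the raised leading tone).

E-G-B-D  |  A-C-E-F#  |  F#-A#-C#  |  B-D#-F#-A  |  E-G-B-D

E-G-B-D: minor seventh chord on E = scale degree 1 → i7.
A-C-E-F#: half-diminished seventh chord on F# = scale degree 2 → iiø65.
F#-A#-C# is the secondary dominant of V (major triad on F#): V/V.
B-D#-F#-A has root B, degree 5 in E minor, so V7.
E-G-B-D: root E is the tonic; minor seventh chord there is i7.

i7 - iiø65 - V/V - V7 - i7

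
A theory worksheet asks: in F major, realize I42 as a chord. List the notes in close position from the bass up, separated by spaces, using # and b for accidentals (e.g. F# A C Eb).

E F A C

In F major, scale degree 1 is F, and the diatonic chord built there is a major seventh chord.
Stacking thirds from F gives F-A-C-E.
With the 42 figure the chord is in third inversion; from the bass E upward in close position it reads E-F-A-C.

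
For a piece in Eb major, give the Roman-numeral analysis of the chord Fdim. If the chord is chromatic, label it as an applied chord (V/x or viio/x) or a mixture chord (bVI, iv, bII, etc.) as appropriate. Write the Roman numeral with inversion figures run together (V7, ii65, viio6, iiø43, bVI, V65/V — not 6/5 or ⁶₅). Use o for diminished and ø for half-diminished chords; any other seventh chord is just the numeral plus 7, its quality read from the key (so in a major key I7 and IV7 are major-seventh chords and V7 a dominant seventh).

iio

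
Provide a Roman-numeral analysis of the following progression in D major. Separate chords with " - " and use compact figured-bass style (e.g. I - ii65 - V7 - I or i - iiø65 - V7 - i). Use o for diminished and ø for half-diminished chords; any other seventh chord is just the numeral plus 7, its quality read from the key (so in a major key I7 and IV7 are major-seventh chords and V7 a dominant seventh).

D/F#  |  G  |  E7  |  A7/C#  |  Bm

I6 - IV - V7/V - V65 - vi

D/F# has root D, degree 1 in D major, so I6.
G: root G is the subdominant; major triad there is IV.
E7 is the secondary dominant of V (dominant seventh chord on E): V7/V.
A7/C#: dominant seventh chord on A = scale degree 5 → V65.
Bm: minor triad on B = scale degree 6 → vi.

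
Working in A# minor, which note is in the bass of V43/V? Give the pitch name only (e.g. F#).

F##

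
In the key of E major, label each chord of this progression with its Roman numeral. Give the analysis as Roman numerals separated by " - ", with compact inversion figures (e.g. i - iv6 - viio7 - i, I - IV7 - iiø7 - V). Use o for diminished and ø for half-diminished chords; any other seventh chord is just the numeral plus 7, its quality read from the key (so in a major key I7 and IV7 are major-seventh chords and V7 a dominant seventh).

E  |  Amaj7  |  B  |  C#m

I - IV7 - V - vi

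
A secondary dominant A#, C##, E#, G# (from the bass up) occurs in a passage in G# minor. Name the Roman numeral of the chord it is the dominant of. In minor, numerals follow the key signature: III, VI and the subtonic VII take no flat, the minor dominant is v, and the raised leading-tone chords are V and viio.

The chord is a dominant seventh chord on A#.
A dominant resolves down a perfect fifth: A# → D#. In G# minor, D# is scale degree 5, i.e. V.

V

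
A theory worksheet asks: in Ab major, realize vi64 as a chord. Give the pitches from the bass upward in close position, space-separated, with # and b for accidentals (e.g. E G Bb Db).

C F Ab

The numeral's case and figure indicate a minor triad. In Ab major its root, scale degree 6, is F.
Stacking thirds from F gives F-Ab-C.
With the 64 figure the chord is in second inversion; from the bass C upward in close position it reads C-F-Ab.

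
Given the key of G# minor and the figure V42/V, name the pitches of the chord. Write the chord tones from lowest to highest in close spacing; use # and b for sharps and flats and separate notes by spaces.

G# A# C## E#

The slash means an applied dominant: we want the dominant of V. In G# minor, V is D# major, and its dominant is built on A#.
Building a dominant seventh chord on A# gives A#-C##-E#-G#.
With the 42 figure the chord is in third inversion; from the bass G# upward in close position it reads G#-A#-C##-E#.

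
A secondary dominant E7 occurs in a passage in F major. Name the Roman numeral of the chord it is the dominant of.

The chord is a dominant seventh chord on E.
A dominant resolves down a perfect fifth: E → A. In F major, A is scale degree 3, i.e. iii.

iii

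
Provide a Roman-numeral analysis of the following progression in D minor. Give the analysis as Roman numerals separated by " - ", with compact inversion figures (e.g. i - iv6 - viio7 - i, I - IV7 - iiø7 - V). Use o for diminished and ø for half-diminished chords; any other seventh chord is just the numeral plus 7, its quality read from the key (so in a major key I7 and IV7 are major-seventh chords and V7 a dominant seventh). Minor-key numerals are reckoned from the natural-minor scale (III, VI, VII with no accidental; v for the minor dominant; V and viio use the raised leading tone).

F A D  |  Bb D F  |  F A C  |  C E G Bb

F-A-D has root D, degree 1 in D minor, so i6.
Bb-D-F: root Bb is the submediant; major triad there is VI.
F-A-C has root F, degree 3 in D minor, so III.
C-E-G-Bb: root C is the subtonic; dominant seventh chord there is VII7.

i6 - VI - III - VII7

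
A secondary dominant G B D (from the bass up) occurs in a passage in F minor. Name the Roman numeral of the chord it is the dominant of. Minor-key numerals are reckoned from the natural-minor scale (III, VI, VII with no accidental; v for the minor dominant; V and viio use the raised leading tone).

The chord is a major triad on G.
A dominant resolves down a perfect fifth: G → C. In F minor, C is scale degree 5, i.e. V.

V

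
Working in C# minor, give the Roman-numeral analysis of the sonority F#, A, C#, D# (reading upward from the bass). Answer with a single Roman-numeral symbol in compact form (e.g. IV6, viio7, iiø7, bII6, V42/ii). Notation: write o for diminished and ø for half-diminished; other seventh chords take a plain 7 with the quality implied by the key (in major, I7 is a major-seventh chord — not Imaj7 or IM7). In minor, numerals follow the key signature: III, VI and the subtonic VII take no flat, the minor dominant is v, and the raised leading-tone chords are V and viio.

iiø65

Stacked in thirds the chord is D#-F#-A-C#: a half-diminished seventh chord on D#.
D# is scale degree 2 in C# minor, and a half-diminished seventh chord on that degree is written iiø7.
With F# in the bass the chord is in first inversion, so the figured bass is 65.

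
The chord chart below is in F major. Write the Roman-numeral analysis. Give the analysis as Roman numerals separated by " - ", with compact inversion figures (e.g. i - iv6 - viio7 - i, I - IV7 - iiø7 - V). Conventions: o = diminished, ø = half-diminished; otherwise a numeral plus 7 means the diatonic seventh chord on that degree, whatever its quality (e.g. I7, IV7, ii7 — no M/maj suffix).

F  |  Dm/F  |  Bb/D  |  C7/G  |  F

F has root F, degree 1 in F major, so I.
Dm/F: minor triad on D = scale degree 6 → vi6.
Bb/D: major triad on Bb = scale degree 4 → IV6.
C7/G has root C, degree 5 in F major, so V43.
F: major triad on F = scale degree 1 → I.

I - vi6 - IV6 - V43 - I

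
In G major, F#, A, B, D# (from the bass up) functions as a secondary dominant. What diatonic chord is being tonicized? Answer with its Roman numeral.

The chord is a dominant seventh chord on B.
A dominant resolves down a perfect fifth: B → E. In G major, E is scale degree 6, i.e. vi.

vi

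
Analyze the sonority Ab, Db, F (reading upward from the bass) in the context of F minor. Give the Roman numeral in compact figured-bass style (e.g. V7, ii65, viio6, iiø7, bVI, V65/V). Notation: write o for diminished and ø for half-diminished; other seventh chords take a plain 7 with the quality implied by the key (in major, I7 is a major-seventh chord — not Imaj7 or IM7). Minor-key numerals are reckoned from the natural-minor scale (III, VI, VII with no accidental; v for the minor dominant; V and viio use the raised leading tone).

VI64

The pitches Db-F-Ab form a major triad rooted on Db.
Db is scale degree 6 in F minor, and a major triad on that degree is written VI.
With Ab in the bass the chord is in second inversion, so the figured bass is 64.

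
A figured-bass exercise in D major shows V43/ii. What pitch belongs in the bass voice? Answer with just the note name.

The applied chord V43/ii is rooted on B: B-D#-F#-A.
The figure 43 means second inversion — the fifth is in the bass.

F#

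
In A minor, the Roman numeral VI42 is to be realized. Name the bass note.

VI in A minor has root F; the chord is F-A-C-E.
The figure 42 means third inversion — the seventh is in the bass.

E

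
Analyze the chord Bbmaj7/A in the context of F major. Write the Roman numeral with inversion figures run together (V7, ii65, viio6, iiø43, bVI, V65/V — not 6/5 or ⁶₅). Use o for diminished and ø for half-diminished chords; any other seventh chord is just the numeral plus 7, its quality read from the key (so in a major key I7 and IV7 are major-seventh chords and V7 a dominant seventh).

IV42

The pitches Bb-D-F-A form a major seventh chord rooted on Bb.
In F major, Bb is the subdominant; the diatonic major seventh chord there is IV7.
With A in the bass the chord is in third inversion, so the figured bass is 42.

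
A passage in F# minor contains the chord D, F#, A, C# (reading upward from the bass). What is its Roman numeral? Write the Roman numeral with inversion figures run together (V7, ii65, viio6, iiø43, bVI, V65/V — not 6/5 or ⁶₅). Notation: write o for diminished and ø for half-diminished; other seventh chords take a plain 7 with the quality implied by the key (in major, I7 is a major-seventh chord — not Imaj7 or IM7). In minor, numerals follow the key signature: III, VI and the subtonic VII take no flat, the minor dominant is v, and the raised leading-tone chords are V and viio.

The pitches D-F#-A-C# form a major seventh chord rooted on D.
In F# minor, D is the submediant; the diatonic major seventh chord there is VI7.

VI7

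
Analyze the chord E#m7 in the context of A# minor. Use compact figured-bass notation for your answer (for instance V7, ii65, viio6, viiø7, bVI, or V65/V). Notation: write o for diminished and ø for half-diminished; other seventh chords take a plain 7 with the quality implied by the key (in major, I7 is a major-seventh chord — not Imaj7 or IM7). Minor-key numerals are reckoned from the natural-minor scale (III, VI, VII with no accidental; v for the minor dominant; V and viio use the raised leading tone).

Stacked in thirds the chord is E#-G#-B#-D#: a minor seventh chord on E#.
In A# minor, E# is the dominant; the diatonic minor seventh chord there is v7.

v7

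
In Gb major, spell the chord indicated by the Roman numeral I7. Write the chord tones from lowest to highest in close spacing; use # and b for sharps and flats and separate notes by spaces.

In Gb major, scale degree 1 is Gb, and the diatonic chord built there is a major seventh chord.
That chord is spelled Gb-Bb-Db-F.

Gb Bb Db F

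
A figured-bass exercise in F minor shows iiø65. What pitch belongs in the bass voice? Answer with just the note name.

Bb

iiø in F minor has root G; the chord is G-Bb-Db-F.
The figure 65 means first inversion — the third is in the bass.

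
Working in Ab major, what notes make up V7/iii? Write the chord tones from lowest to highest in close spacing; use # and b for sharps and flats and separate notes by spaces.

G B D F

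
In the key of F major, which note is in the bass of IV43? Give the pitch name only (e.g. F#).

IV in F major has root Bb; the chord is Bb-D-F-A.
The figure 43 means second inversion — the fifth is in the bass.

F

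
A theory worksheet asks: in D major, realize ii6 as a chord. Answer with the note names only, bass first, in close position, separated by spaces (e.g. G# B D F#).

G B E

The numeral's case and figure indicate a minor triad. In D major its root, scale degree 2, is E.
Stacking thirds from E gives E-G-B.
The figured bass 6 indicates first inversion, placing the third (G) in the bass: G-B-E.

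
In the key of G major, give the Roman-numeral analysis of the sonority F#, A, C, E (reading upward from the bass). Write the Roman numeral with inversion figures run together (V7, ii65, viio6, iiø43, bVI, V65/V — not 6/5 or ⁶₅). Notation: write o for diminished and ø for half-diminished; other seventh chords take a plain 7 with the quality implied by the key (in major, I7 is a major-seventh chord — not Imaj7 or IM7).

viiø7

The pitches F#-A-C-E form a half-diminished seventh chord rooted on F#.
In G major, F# is the leading tone; the diatonic half-diminished seventh chord there is viiø7.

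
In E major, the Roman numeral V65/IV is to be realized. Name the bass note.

The applied chord V65/IV is rooted on E: E-G#-B-D.
The figure 65 means first inversion — the third is in the bass.

G#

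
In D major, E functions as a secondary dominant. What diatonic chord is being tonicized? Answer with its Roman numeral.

V

The chord is a major triad on E.
A dominant resolves down a perfect fifth: E → A. In D major, A is scale degree 5, i.e. V.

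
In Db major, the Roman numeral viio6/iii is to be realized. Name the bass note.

The applied chord viio6/iii is rooted on E: E-G-Bb.
The figure 6 means first inversion — the third is in the bass.

G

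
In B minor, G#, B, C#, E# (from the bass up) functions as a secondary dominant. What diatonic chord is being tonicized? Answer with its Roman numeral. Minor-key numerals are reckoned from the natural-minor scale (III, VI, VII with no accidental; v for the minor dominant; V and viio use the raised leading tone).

V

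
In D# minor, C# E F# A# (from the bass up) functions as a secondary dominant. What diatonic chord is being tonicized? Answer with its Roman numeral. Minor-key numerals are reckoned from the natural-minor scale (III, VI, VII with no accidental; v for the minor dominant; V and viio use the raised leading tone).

The chord is a dominant seventh chord on F#.
A dominant resolves down a perfect fifth: F# → B. In D# minor, B is scale degree 6, i.e. VI.

VI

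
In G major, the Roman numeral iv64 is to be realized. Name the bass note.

G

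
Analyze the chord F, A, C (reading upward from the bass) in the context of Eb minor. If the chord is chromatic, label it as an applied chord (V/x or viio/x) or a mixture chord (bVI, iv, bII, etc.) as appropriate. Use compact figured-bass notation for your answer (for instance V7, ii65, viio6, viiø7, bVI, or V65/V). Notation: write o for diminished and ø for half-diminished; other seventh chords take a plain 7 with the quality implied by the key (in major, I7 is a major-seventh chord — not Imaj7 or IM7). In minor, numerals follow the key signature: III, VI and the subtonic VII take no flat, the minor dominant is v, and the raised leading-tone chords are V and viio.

V/V

Stacked in thirds the chord is F-A-C: a major triad on F.
F is not a diatonic chord root with this quality in Eb minor, but it lies a perfect fifth above Bb (V), so the chord functions as an applied dominant of V.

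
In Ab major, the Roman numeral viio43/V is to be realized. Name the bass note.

The applied chord viio43/V is rooted on D: D-F-Ab-Cb.
The figure 43 means second inversion — the fifth is in the bass.

Ab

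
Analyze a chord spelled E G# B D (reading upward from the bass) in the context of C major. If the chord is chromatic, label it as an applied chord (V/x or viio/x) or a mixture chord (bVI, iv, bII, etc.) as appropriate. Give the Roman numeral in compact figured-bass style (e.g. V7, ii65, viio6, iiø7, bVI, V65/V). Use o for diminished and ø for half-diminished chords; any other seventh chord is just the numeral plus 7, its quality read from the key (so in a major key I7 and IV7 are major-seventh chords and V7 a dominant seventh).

V7/vi

Stacked in thirds the chord is E-G#-B-D: a dominant seventh chord on E.
E is not a diatonic chord root with this quality in C major, but it lies a perfect fifth above A (vi), so the chord functions as an applied dominant of vi.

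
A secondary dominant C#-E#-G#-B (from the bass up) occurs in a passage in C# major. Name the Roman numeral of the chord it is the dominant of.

The chord is a dominant seventh chord on C#.
A dominant resolves down a perfect fifth: C# → F#. In C# major, F# is scale degree 4, i.e. IV.

IV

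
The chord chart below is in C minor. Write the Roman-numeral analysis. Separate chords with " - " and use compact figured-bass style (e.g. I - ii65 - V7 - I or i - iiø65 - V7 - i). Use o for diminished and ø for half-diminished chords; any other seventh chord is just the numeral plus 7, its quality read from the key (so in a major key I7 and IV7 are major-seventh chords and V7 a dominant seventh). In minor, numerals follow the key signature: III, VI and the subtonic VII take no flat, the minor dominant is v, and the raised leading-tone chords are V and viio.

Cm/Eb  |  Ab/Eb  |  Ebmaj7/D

i6 - VI64 - III42

Cm/Eb has root C, degree 1 in C minor, so i6.
Ab/Eb has root Ab, degree 6 in C minor, so VI64.
Ebmaj7/D has root Eb, degree 3 in C minor, so III42.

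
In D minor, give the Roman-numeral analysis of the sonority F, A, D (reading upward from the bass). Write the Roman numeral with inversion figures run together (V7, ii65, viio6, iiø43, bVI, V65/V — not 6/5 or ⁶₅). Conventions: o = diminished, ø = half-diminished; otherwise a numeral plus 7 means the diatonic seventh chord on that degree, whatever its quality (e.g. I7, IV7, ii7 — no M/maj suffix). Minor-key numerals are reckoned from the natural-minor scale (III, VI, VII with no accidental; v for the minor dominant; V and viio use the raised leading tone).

i6

The pitches D-F-A form a minor triad rooted on D.
In D minor, D is the tonic; the diatonic minor triad there is i.
With F in the bass the chord is in first inversion, so the figured bass is 6.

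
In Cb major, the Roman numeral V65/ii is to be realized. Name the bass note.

The applied chord V65/ii is rooted on Ab: Ab-C-Eb-Gb.
The figure 65 means first inversion — the third is in the bass.

C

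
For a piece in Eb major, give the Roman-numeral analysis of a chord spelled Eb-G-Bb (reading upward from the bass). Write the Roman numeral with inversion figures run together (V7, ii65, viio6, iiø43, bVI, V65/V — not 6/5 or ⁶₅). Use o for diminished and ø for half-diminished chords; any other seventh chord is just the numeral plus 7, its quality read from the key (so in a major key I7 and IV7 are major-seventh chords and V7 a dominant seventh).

I

The pitches Eb-G-Bb form a major triad rooted on Eb.
In Eb major, Eb is the tonic; the diatonic major triad there is I.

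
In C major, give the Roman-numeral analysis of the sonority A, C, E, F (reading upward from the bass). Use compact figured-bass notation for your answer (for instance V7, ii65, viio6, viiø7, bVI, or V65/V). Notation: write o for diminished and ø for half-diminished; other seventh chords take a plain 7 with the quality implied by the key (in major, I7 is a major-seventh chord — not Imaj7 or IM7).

IV65

The pitches F-A-C-E form a major seventh chord rooted on F.
In C major, F is the subdominant; the diatonic major seventh chord there is IV7.
With A in the bass the chord is in first inversion, so the figured bass is 65.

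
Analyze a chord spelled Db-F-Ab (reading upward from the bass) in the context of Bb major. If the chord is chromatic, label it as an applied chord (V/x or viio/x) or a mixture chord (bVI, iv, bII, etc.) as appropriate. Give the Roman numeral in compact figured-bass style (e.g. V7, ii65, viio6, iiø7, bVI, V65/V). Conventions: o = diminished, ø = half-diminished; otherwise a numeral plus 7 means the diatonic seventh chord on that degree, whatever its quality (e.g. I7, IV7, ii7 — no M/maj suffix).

bIII

The pitches Db-F-Ab form a major triad rooted on Db.
Db is the lowered third degree of Bb major (diatonic 3 would be D). This is a major triad on the lowered third degree, borrowed from the parallel minor.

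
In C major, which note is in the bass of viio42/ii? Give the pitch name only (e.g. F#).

Bb

The applied chord viio42/ii is rooted on C#: C#-E-G-Bb.
The figure 42 means third inversion — the seventh is in the bass.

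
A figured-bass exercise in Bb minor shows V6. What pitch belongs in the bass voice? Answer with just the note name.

V in Bb minor has root F; the chord is F-A-C.
The figure 6 means first inversion — the third is in the bass.

A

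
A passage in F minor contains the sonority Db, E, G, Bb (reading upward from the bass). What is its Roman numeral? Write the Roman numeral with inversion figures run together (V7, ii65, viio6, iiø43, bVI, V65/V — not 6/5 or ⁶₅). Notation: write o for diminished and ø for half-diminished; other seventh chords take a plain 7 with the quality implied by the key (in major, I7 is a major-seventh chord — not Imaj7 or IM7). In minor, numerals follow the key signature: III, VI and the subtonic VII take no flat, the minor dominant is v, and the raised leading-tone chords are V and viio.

viio42

The pitches E-G-Bb-Db form a fully diminished seventh chord rooted on E.
E is scale degree 7 in F minor, and a fully diminished seventh chord on that degree is written viio7.
With Db in the bass the chord is in third inversion, so the figured bass is 42.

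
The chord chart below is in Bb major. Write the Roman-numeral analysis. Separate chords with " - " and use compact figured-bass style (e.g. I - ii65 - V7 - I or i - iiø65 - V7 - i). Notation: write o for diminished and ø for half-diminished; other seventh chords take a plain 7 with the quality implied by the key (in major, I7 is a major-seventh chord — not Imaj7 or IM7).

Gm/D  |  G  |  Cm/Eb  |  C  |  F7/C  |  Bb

Gm/D has root G, degree 6 in Bb major, so vi64.
G: a major triad on G, the applied dominant of ii → V/ii.
Cm/Eb: minor triad on C = scale degree 2 → ii6.
C: a major triad on C, the applied dominant of V → V/V.
F7/C: dominant seventh chord on F = scale degree 5 → V43.
Bb has root Bb, degree 1 in Bb major, so I.

vi64 - V/ii - ii6 - V/V - V43 - I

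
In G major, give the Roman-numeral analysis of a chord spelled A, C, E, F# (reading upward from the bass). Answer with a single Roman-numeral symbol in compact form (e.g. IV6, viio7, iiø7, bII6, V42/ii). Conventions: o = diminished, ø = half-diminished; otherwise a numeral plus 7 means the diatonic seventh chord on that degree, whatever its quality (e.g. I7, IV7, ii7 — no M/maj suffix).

viiø65

The pitches F#-A-C-E form a half-diminished seventh chord rooted on F#.
In G major, F# is the leading tone; the diatonic half-diminished seventh chord there is viiø7.
With A in the bass the chord is in first inversion, so the figured bass is 65.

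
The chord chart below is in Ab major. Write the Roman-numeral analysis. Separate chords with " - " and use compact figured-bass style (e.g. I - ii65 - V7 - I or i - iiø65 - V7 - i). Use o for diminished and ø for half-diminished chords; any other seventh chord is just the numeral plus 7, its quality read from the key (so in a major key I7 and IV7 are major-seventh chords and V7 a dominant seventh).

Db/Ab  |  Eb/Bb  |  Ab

IV64 - V64 - I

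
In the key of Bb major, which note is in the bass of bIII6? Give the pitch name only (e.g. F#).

bIII in Bb major has root Db; the chord is Db-F-Ab.
The figure 6 means first inversion — the third is in the bass.

F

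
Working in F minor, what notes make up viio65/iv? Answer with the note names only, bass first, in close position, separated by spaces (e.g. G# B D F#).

C Eb Gb A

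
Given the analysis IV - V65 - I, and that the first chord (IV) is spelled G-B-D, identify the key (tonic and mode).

The chord G is a major triad rooted on G; its label is IV.
IV on G implies G is the subdominant; that puts the tonic at D, and the uppercase numeral fits major mode.

D major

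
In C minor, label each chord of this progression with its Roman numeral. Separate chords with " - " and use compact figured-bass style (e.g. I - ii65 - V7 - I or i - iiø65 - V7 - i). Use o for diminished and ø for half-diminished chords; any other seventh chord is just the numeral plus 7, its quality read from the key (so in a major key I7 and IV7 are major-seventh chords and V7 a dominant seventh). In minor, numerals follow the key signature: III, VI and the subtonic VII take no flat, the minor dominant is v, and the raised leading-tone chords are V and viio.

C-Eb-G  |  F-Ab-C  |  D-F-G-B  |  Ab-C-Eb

i - iv - V43 - VI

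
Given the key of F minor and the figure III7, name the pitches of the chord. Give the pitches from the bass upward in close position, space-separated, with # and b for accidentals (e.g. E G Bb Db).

Ab C Eb G

The numeral's case and figure indicate a major seventh chord. In F minor its root, scale degree 3, is Ab.
Stacking thirds from Ab gives Ab-C-Eb-G.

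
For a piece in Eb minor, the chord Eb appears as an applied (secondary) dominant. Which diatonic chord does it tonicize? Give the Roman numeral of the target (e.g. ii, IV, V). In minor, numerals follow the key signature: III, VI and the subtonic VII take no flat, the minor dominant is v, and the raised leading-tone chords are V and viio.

The chord is a major triad on Eb.
A dominant resolves down a perfect fifth: Eb → Ab. In Eb minor, Ab is scale degree 4, i.e. iv.

iv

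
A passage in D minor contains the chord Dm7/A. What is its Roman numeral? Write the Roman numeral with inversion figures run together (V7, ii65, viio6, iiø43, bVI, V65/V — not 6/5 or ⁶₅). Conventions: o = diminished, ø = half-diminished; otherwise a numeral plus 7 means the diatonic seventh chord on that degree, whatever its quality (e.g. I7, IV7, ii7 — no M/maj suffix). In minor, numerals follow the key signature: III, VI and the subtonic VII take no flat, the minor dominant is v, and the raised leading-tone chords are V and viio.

i43

Stacked in thirds the chord is D-F-A-C: a minor seventh chord on D.
D is scale degree 1 in D minor, and a minor seventh chord on that degree is written i7.
With A in the bass the chord is in second inversion, so the figured bass is 43.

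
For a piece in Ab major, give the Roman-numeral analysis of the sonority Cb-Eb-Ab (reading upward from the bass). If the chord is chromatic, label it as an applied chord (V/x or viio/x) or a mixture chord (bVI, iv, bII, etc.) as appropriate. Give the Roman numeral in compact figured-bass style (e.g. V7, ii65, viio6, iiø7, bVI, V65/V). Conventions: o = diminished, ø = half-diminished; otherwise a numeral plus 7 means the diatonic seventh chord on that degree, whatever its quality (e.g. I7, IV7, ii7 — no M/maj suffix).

i6

Stacked in thirds the chord is Ab-Cb-Eb: a minor triad on Ab.
Ab is the first degree of Ab major. This is the minor tonic, borrowed from the parallel minor.
With Cb in the bass the chord is in first inversion, so the figured bass is 6.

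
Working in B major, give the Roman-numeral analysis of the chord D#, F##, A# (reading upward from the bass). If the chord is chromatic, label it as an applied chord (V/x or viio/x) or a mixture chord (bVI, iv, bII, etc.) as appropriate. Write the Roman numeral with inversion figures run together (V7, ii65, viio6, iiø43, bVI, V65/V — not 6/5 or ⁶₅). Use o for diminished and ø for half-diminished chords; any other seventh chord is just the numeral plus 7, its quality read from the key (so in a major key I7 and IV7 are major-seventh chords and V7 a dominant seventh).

V/vi

Stacked in thirds the chord is D#-F##-A#: a major triad on D#.
D# is not a diatonic chord root with this quality in B major, but it lies a perfect fifth above G# (vi), so the chord functions as an applied dominant of vi.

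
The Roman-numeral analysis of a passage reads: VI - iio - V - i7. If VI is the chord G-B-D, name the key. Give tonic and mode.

B minor

The anchor chord is a major triad on G, labeled VI.
VI on G implies G is the submediant; that puts the tonic at B, and the uppercase numeral fits minor mode.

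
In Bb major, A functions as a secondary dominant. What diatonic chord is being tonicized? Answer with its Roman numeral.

iii

The chord is a major triad on A.
A dominant resolves down a perfect fifth: A → D. In Bb major, D is scale degree 3, i.e. iii.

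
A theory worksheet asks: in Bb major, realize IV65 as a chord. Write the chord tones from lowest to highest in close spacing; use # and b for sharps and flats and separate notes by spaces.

G Bb D Eb

In Bb major, scale degree 4 is Eb, and the diatonic chord built there is a major seventh chord.
That chord is spelled Eb-G-Bb-D.
The figured bass 65 indicates first inversion, placing the third (G) in the bass: G-Bb-D-Eb.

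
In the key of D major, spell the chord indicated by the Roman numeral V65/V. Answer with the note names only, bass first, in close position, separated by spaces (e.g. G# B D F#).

V65/V is a secondary dominant — the dominant seventh of V. V in D major is A, so the applied chord's root is E, a perfect fifth above.
Building a dominant seventh chord on E gives E-G#-B-D.
With the 65 figure the chord is in first inversion; from the bass G# upward in close position it reads G#-B-D-E.

G# B D E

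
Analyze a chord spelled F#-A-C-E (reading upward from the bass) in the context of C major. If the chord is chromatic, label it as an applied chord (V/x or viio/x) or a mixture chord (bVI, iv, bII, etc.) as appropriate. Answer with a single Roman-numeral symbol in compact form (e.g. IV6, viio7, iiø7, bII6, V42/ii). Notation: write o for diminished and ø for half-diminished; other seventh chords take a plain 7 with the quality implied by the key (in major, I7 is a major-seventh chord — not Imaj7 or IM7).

viiø7/V

The pitches F#-A-C-E form a half-diminished seventh chord rooted on F#.
F# sits a half step below G (V in C major); a diminished chord there is the applied leading-tone chord of V.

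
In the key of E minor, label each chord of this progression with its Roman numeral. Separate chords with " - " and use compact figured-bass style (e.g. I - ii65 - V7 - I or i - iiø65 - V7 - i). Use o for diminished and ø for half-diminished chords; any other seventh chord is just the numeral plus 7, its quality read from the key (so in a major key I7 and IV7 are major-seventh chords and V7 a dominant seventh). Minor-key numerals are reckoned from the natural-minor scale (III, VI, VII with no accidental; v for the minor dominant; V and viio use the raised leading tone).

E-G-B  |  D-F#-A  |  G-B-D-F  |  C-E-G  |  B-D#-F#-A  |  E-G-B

i - VII - V7/VI - VI - V7 - i

E-G-B has root E, degree 1 in E minor, so i.
D-F#-A: major triad on D = scale degree 7 → VII.
G-B-D-F: chromatic; G is V of VI, so V7/VI.
C-E-G has root C, degree 6 in E minor, so VI.
B-D#-F#-A: dominant seventh chord on B = scale degree 5 → V7.
E-G-B has root E, degree 1 in E minor, so i.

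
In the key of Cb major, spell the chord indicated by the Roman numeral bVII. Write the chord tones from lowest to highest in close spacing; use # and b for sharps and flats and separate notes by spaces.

Scale degree 7 in Cb major is Bb; lowering it a half step gives Bbb. bVII is a major triad on the lowered seventh degree (the subtonic), borrowed from the parallel minor.
So the chord is Bbb-Db-Fb.

Bbb Db Fb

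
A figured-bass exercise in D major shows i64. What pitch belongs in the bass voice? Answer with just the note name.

i in D major has root D; the chord is D-F-A.
The figure 64 means second inversion — the fifth is in the bass.

A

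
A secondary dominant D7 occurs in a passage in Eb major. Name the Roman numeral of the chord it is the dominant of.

iii

The chord is a dominant seventh chord on D.
A dominant resolves down a perfect fifth: D → G. In Eb major, G is scale degree 3, i.e. iii.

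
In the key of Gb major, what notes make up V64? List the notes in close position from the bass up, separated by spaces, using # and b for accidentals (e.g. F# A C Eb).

Ab Db F

In Gb major, scale degree 5 is Db, and the diatonic chord built there is a major triad.
That chord is spelled Db-F-Ab.
The figured bass 64 indicates second inversion, placing the fifth (Ab) in the bass: Ab-Db-F.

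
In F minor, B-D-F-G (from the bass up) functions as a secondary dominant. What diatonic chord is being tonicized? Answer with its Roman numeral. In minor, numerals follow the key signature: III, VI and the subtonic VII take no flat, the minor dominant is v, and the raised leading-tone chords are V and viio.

The chord is a dominant seventh chord on G.
A dominant resolves down a perfect fifth: G → C. In F minor, C is scale degree 5, i.e. V.

V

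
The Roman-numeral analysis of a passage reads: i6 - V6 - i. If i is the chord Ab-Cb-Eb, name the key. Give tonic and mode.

Ab minor

i is given as Ab-Cb-Eb — a minor triad with root Ab.
If Ab is scale degree 1 and the mode makes that degree carry a minor triad, the tonic is Ab and the mode is minor.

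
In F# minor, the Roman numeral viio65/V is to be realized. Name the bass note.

The applied chord viio65/V is rooted on B#: B#-D#-F#-A.
The figure 65 means first inversion — the third is in the bass.

D#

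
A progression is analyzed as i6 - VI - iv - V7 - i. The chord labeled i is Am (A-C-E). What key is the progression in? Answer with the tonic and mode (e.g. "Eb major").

A minor

The chord Am is a minor triad rooted on A; its label is i.
If A is scale degree 1 and the mode makes that degree carry a minor triad, the tonic is A and the mode is minor.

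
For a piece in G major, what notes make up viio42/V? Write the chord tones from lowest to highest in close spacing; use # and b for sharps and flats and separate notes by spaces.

Bb C# E G

The slash marks an applied leading-tone chord: viio of V. In G major, V is D, so the leading tone to it is C#, a half step below.
Building a fully diminished seventh chord on C# gives C#-E-G-Bb.
The figured bass 42 indicates third inversion, placing the seventh (Bb) in the bass: Bb-C#-E-G.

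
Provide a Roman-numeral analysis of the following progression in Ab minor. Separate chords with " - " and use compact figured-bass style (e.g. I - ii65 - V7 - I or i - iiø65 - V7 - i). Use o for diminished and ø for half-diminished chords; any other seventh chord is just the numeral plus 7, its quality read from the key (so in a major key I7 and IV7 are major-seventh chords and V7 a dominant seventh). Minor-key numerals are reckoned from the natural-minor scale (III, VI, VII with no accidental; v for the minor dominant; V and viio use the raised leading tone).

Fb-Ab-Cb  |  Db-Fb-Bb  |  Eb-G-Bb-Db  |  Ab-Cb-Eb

Fb-Ab-Cb: root Fb is the submediant; major triad there is VI.
Db-Fb-Bb: root Bb is the supertonic; diminished triad there is iio6.
Eb-G-Bb-Db: root Eb is the dominant; dominant seventh chord there is V7.
Ab-Cb-Eb: root Ab is the tonic; minor triad there is i.

VI - iio6 - V7 - i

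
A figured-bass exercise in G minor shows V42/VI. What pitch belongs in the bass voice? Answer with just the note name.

The applied chord V42/VI is rooted on Bb: Bb-D-F-Ab.
The figure 42 means third inversion — the seventh is in the bass.

Ab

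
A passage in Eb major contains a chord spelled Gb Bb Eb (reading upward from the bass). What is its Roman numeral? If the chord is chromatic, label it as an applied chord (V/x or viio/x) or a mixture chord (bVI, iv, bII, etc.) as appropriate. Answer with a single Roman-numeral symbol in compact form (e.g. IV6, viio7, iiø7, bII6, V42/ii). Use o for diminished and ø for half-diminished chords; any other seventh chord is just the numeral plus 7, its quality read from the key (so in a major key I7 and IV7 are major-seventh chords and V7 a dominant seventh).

Stacked in thirds the chord is Eb-Gb-Bb: a minor triad on Eb.
Eb is the first degree of Eb major. This is the minor tonic, borrowed from the parallel minor.
With Gb in the bass the chord is in first inversion, so the figured bass is 6.

i6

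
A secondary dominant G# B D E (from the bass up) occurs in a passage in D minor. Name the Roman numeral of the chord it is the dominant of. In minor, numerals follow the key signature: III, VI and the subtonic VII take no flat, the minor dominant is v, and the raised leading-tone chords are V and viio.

The chord is a dominant seventh chord on E.
A dominant resolves down a perfect fifth: E → A. In D minor, A is scale degree 5, i.e. V.

V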